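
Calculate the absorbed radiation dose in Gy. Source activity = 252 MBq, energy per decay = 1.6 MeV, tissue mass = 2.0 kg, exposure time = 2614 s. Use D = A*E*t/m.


A = 252 MBq = 2.5200e+08 Bq
E = 1.6 MeV = 2.5632e-13 J
D = A*E*t/m = 2.5200e+08*2.5632e-13*2614/2.0
D = 0.08442 Gy


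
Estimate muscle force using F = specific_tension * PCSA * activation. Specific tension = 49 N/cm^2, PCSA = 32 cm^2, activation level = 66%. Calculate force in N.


F = sigma * PCSA * activation
F = 49 * 32 * 0.66
F = 1035 N


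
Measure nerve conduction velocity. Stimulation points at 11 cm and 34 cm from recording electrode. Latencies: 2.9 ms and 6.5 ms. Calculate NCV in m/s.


Distance = (34 - 11) / 100 = 0.23 m
dt = (6.5 - 2.9) / 1000 = 0.0036 s
NCV = dist / dt = 63.89 m/s


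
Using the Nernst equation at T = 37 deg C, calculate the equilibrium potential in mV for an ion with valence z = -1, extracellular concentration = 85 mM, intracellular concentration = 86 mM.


E = (RT/(zF)) * ln(C_out/C_in)
T = 37 + 273.15 = 310.15 K
E = (8.314 * 310.15 / (-1 * 96485)) * ln(85/86)
E = 0.3126 mV


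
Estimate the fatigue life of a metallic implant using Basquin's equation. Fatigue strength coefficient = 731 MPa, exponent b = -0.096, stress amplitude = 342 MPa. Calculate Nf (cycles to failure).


sigma_a = sigma_f' * (2Nf)^b
2Nf = (sigma_a/sigma_f')^(1/b)
2Nf = (342/731)^(1/-0.096)
2Nf = 2731.2874
Nf = 1366


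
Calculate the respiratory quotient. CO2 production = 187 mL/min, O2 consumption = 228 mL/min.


RQ = VCO2 / VO2
RQ = 187 / 228
RQ = 0.8202


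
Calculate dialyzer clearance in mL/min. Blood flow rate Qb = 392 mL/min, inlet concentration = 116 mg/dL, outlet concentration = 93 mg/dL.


K = Qb * (Cb_in - Cb_out) / Cb_in
K = 392 * (116 - 93) / 116
K = 77.72 mL/min


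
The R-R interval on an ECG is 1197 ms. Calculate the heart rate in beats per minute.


HR = 60 / RR_interval(s)
RR = 1197 ms = 1.197 s
HR = 60 / 1.197 = 50.13 bpm


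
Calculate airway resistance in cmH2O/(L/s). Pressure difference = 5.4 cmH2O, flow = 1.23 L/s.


R = dP / flow
R = 5.4 / 1.23
R = 4.39 cmH2O/(L/s)


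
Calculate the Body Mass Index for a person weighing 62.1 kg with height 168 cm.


BMI = weight / height^2
height = 168 cm = 1.68 m
BMI = 62.1 / 1.68^2
BMI = 22 kg/m^2


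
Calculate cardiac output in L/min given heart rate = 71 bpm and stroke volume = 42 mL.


CO = HR * SV
CO = 71 * 42 / 1000
CO = 2.982 L/min


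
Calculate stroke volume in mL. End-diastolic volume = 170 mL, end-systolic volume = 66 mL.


SV = EDV - ESV
SV = 170 - 66
SV = 104 mL


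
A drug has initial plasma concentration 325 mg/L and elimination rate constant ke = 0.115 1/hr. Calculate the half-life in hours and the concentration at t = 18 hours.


t_half = ln(2) / ke = 0.693147 / 0.115 = 6.027 hr
C(t) = C0 * exp(-ke*t) = 325 * exp(-0.115*18)
C(18) = 41.01 mg/L


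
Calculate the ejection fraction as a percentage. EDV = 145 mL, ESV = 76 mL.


SV = EDV - ESV = 145 - 76 = 69 mL
EF = SV/EDV * 100 = 69/145 * 100
EF = 47.59%


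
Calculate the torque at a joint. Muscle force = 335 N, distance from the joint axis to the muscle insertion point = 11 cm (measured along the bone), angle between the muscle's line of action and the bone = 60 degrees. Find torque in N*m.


Torque = F * d * sin(theta)   (moment arm = d*sin(theta))
d = 11 cm = 0.11 m
Torque = 335 * 0.11 * sin(60)
Torque = 31.91 N*m


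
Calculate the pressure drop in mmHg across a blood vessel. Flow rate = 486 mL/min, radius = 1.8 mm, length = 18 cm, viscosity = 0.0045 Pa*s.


dP = 8*mu*L*Q / (pi*r^4)
Q = 486 mL/min = 8.1e-06 m^3/s
dP = 1591.55 Pa = 1591.55 / 133.322 mmHg = 11.94 mmHg


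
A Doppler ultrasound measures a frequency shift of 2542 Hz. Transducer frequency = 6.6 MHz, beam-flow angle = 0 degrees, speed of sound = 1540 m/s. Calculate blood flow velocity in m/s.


v = fd * c / (2 * f0 * cos(theta))
v = 2542 * 1540 / (2 * 6.6000e+06 * cos(0))
v = 0.2966 m/s


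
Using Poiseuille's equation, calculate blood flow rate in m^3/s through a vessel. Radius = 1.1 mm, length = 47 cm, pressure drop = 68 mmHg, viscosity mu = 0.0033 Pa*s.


Q = pi*r^4*dP / (8*mu*L)
r = 0.0011 m, L = 0.47 m
dP = 68 mmHg = 9065.896 Pa
Q = 3.3607e-06 m^3/s


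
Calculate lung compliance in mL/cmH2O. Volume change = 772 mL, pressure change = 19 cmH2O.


C = dV / dP
C = 772 / 19
C = 40.63 mL/cmH2O


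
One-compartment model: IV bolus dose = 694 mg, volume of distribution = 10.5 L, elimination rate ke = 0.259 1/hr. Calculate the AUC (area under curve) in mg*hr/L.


C0 = Dose/Vd = 694/10.5 = 66.0952 mg/L
AUC = C0/ke = 66.0952/0.259
AUC = 255.2 mg*hr/L


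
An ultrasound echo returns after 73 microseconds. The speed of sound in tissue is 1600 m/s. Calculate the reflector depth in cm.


depth = c * t / 2
t = 73 us = 7.3000e-05 s
depth = 1600 * 7.3000e-05 / 2
depth = 0.0584 m = 5.84 cm


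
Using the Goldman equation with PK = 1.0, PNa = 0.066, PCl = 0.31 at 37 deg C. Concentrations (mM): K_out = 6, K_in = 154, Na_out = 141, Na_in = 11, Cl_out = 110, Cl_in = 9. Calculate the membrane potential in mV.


Vm = (RT/F)*ln((PK*Ko + PNa*Nao + PCl*Cli)/(PK*Ki + PNa*Nai + PCl*Clo))
Numer = 18.096, Denom = 188.826
Vm = -62.67 mV


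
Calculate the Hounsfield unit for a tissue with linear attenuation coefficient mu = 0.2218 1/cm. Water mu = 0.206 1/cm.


HU = ((mu_tissue - mu_water) / mu_water) * 1000
HU = ((0.2218 - 0.206) / 0.206) * 1000
HU = 76.7


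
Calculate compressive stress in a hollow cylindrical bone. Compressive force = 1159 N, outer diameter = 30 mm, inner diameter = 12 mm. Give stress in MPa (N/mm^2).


A = pi*(r_o^2 - r_i^2)
r_o = 15 mm, r_i = 6 mm
A = 593.761 mm^2
sigma = F/A = 1159 / 593.761
sigma = 1.952 MPa


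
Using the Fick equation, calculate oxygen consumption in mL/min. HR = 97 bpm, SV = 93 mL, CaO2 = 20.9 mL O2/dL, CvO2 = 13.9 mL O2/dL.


CO = HR*SV = 97*93/1000 = 9.021 L/min
a-v O2 diff = 20.9 - 13.9 = 7 mL/dL
VO2 = CO * (CaO2-CvO2) * 10 dL/L
VO2 = 9.021 * 7 * 10
VO2 = 631.5 mL/min


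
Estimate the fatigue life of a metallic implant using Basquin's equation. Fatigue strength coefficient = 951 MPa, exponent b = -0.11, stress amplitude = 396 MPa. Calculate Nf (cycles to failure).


sigma_a = sigma_f' * (2Nf)^b
2Nf = (sigma_a/sigma_f')^(1/b)
2Nf = (396/951)^(1/-0.11)
2Nf = 2877.1172
Nf = 1439


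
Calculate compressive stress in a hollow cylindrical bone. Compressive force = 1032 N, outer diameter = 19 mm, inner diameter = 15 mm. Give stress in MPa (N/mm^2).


A = pi*(r_o^2 - r_i^2)
r_o = 9.5 mm, r_i = 7.5 mm
A = 106.814 mm^2
sigma = F/A = 1032 / 106.814
sigma = 9.662 MPa


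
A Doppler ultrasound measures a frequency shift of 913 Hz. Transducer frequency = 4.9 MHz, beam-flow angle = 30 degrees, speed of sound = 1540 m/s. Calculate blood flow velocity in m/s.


v = fd * c / (2 * f0 * cos(theta))
v = 913 * 1540 / (2 * 4.9000e+06 * cos(30))
v = 0.1657 m/s


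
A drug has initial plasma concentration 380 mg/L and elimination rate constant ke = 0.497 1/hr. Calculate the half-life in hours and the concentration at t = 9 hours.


t_half = ln(2) / ke = 0.693147 / 0.497 = 1.395 hr
C(t) = C0 * exp(-ke*t) = 380 * exp(-0.497*9)
C(9) = 4.337 mg/L


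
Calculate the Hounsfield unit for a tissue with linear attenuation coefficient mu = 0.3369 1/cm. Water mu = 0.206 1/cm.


HU = ((mu_tissue - mu_water) / mu_water) * 1000
HU = ((0.3369 - 0.206) / 0.206) * 1000
HU = 635.4


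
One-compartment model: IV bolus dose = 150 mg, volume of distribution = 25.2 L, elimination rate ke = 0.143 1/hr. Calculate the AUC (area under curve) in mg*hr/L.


C0 = Dose/Vd = 150/25.2 = 5.95238 mg/L
AUC = C0/ke = 5.95238/0.143
AUC = 41.63 mg*hr/L


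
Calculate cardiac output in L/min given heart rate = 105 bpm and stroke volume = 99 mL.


CO = HR * SV
CO = 105 * 99 / 1000
CO = 10.39 L/min


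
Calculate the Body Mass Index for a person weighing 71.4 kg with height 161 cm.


BMI = weight / height^2
height = 161 cm = 1.61 m
BMI = 71.4 / 1.61^2
BMI = 27.55 kg/m^2


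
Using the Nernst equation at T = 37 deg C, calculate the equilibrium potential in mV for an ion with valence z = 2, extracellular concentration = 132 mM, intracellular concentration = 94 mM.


E = (RT/(zF)) * ln(C_out/C_in)
T = 37 + 273.15 = 310.15 K
E = (8.314 * 310.15 / (2 * 96485)) * ln(132/94)
E = 4.537 mV


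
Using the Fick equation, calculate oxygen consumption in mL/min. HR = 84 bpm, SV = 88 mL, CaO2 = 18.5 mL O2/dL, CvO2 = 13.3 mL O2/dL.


CO = HR*SV = 84*88/1000 = 7.392 L/min
a-v O2 diff = 18.5 - 13.3 = 5.2 mL/dL
VO2 = CO * (CaO2-CvO2) * 10 dL/L
VO2 = 7.392 * 5.2 * 10
VO2 = 384.4 mL/min


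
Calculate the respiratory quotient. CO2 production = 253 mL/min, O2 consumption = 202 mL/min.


RQ = VCO2 / VO2
RQ = 253 / 202
RQ = 1.252


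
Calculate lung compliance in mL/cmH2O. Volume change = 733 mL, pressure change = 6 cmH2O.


C = dV / dP
C = 733 / 6
C = 122.2 mL/cmH2O


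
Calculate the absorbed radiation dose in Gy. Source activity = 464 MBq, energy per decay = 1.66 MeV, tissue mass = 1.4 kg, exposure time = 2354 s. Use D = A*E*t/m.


A = 464 MBq = 4.6400e+08 Bq
E = 1.66 MeV = 2.65932e-13 J
D = A*E*t/m = 4.6400e+08*2.65932e-13*2354/1.4
D = 0.2075 Gy


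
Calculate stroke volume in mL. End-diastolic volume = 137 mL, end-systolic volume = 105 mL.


SV = EDV - ESV
SV = 137 - 105
SV = 32 mL


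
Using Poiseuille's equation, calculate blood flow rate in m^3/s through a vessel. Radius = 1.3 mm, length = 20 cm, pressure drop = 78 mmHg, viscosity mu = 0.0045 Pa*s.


Q = pi*r^4*dP / (8*mu*L)
r = 0.0013 m, L = 0.2 m
dP = 78 mmHg = 10399.116 Pa
Q = 1.2959e-05 m^3/s


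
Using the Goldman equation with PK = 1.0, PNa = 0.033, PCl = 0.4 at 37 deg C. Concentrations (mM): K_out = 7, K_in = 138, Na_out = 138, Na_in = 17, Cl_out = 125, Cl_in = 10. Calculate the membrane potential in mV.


Vm = (RT/F)*ln((PK*Ko + PNa*Nao + PCl*Cli)/(PK*Ki + PNa*Nai + PCl*Clo))
Numer = 15.554, Denom = 188.561
Vm = -66.68 mV


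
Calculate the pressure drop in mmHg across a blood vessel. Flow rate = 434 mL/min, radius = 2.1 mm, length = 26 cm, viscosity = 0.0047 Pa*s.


dP = 8*mu*L*Q / (pi*r^4)
Q = 434 mL/min = 7.23333e-06 m^3/s
dP = 1157.37 Pa = 1157.37 / 133.322 mmHg = 8.681 mmHg


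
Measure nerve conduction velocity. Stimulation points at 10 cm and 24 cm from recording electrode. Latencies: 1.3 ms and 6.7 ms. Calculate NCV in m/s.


Distance = (24 - 10) / 100 = 0.14 m
dt = (6.7 - 1.3) / 1000 = 0.0054 s
NCV = dist / dt = 25.93 m/s


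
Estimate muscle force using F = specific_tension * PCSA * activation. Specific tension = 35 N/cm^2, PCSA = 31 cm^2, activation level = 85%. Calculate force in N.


F = sigma * PCSA * activation
F = 35 * 31 * 0.85
F = 922.2 N


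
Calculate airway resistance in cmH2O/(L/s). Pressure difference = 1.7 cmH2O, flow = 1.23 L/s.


R = dP / flow
R = 1.7 / 1.23
R = 1.382 cmH2O/(L/s)


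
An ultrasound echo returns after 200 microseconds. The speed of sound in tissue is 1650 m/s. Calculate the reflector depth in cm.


depth = c * t / 2
t = 200 us = 2.0000e-04 s
depth = 1650 * 2.0000e-04 / 2
depth = 0.165 m = 16.5 cm


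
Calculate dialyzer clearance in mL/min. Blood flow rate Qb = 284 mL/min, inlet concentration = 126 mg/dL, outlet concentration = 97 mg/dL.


K = Qb * (Cb_in - Cb_out) / Cb_in
K = 284 * (126 - 97) / 126
K = 65.37 mL/min


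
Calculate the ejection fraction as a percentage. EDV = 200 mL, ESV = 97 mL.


SV = EDV - ESV = 200 - 97 = 103 mL
EF = SV/EDV * 100 = 103/200 * 100
EF = 51.5%


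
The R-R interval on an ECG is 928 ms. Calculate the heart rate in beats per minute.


HR = 60 / RR_interval(s)
RR = 928 ms = 0.928 s
HR = 60 / 0.928 = 64.66 bpm


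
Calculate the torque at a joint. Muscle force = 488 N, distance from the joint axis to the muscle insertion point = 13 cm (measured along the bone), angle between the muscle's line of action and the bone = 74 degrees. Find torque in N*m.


Torque = F * d * sin(theta)   (moment arm = d*sin(theta))
d = 13 cm = 0.13 m
Torque = 488 * 0.13 * sin(74)
Torque = 60.98 N*m


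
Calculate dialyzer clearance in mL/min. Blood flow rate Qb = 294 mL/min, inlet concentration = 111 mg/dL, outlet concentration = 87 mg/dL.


K = Qb * (Cb_in - Cb_out) / Cb_in
K = 294 * (111 - 87) / 111
K = 63.57 mL/min


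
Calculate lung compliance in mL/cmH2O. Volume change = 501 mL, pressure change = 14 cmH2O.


C = dV / dP
C = 501 / 14
C = 35.79 mL/cmH2O


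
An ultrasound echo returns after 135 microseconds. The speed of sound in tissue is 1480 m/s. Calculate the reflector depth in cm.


depth = c * t / 2
t = 135 us = 1.3500e-04 s
depth = 1480 * 1.3500e-04 / 2
depth = 0.0999 m = 9.99 cm


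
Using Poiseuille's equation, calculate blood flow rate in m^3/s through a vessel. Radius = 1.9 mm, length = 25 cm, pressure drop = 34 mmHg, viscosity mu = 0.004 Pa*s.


Q = pi*r^4*dP / (8*mu*L)
r = 0.0019 m, L = 0.25 m
dP = 34 mmHg = 4532.948 Pa
Q = 2.3198e-05 m^3/s


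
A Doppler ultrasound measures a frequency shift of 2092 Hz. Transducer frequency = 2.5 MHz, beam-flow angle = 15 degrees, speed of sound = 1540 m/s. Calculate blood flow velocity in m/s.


v = fd * c / (2 * f0 * cos(theta))
v = 2092 * 1540 / (2 * 2.5000e+06 * cos(15))
v = 0.6671 m/s


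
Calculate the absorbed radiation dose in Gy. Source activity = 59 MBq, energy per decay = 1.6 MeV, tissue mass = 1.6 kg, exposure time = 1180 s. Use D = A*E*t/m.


A = 59 MBq = 5.9000e+07 Bq
E = 1.6 MeV = 2.5632e-13 J
D = A*E*t/m = 5.9000e+07*2.5632e-13*1180/1.6
D = 0.01115 Gy


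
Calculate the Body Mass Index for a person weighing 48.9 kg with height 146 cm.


BMI = weight / height^2
height = 146 cm = 1.46 m
BMI = 48.9 / 1.46^2
BMI = 22.94 kg/m^2


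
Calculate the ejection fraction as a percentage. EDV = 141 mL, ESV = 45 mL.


SV = EDV - ESV = 141 - 45 = 96 mL
EF = SV/EDV * 100 = 96/141 * 100
EF = 68.09%


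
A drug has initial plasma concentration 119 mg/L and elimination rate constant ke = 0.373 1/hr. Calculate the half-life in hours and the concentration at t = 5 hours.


t_half = ln(2) / ke = 0.693147 / 0.373 = 1.858 hr
C(t) = C0 * exp(-ke*t) = 119 * exp(-0.373*5)
C(5) = 18.43 mg/L


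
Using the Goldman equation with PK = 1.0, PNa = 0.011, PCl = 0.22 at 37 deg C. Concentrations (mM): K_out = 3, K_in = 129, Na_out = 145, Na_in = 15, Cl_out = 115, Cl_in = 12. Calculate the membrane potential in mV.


Vm = (RT/F)*ln((PK*Ko + PNa*Nao + PCl*Cli)/(PK*Ki + PNa*Nai + PCl*Clo))
Numer = 7.235, Denom = 154.465
Vm = -81.81 mV


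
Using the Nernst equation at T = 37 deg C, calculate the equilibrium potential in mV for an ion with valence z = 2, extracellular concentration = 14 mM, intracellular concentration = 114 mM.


E = (RT/(zF)) * ln(C_out/C_in)
T = 37 + 273.15 = 310.15 K
E = (8.314 * 310.15 / (2 * 96485)) * ln(14/114)
E = -28.02 mV


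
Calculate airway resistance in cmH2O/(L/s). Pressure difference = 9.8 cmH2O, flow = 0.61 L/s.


R = dP / flow
R = 9.8 / 0.61
R = 16.07 cmH2O/(L/s)


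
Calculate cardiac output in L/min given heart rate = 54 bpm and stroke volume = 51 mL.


CO = HR * SV
CO = 54 * 51 / 1000
CO = 2.754 L/min


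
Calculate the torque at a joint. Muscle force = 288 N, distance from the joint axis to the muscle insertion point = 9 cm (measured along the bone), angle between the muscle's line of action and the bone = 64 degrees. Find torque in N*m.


Torque = F * d * sin(theta)   (moment arm = d*sin(theta))
d = 9 cm = 0.09 m
Torque = 288 * 0.09 * sin(64)
Torque = 23.3 N*m


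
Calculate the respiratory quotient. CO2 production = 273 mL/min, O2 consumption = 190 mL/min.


RQ = VCO2 / VO2
RQ = 273 / 190
RQ = 1.437


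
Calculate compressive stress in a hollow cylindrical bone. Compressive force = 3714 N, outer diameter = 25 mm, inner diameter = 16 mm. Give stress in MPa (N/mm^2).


A = pi*(r_o^2 - r_i^2)
r_o = 12.5 mm, r_i = 8 mm
A = 289.812 mm^2
sigma = F/A = 3714 / 289.812
sigma = 12.82 MPa


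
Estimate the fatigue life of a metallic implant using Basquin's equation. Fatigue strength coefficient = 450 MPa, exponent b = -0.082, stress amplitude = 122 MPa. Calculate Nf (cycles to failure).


sigma_a = sigma_f' * (2Nf)^b
2Nf = (sigma_a/sigma_f')^(1/b)
2Nf = (122/450)^(1/-0.082)
2Nf = 8181587.9
Nf = 4.0908e+06


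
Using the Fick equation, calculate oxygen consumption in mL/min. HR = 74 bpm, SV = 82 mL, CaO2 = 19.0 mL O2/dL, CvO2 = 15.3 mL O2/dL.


CO = HR*SV = 74*82/1000 = 6.068 L/min
a-v O2 diff = 19.0 - 15.3 = 3.7 mL/dL
VO2 = CO * (CaO2-CvO2) * 10 dL/L
VO2 = 6.068 * 3.7 * 10
VO2 = 224.5 mL/min


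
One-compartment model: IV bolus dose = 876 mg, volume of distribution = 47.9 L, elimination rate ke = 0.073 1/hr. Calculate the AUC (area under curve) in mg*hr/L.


C0 = Dose/Vd = 876/47.9 = 18.2881 mg/L
AUC = C0/ke = 18.2881/0.073
AUC = 250.5 mg*hr/L


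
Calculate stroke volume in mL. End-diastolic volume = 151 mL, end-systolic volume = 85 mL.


SV = EDV - ESV
SV = 151 - 85
SV = 66 mL


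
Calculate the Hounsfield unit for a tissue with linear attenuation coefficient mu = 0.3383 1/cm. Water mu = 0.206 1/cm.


HU = ((mu_tissue - mu_water) / mu_water) * 1000
HU = ((0.3383 - 0.206) / 0.206) * 1000
HU = 642.2


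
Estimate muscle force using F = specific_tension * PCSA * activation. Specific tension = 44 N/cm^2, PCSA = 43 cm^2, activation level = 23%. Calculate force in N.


F = sigma * PCSA * activation
F = 44 * 43 * 0.23
F = 435.2 N


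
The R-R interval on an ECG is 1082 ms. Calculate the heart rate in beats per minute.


HR = 60 / RR_interval(s)
RR = 1082 ms = 1.082 s
HR = 60 / 1.082 = 55.45 bpm


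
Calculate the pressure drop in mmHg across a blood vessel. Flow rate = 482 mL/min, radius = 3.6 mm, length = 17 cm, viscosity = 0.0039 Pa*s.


dP = 8*mu*L*Q / (pi*r^4)
Q = 482 mL/min = 8.03333e-06 m^3/s
dP = 80.7494 Pa = 80.7494 / 133.322 mmHg = 0.6057 mmHg


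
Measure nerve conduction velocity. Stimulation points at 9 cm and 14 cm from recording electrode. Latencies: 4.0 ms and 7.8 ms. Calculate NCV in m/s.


Distance = (14 - 9) / 100 = 0.05 m
dt = (7.8 - 4.0) / 1000 = 0.0038 s
NCV = dist / dt = 13.16 m/s


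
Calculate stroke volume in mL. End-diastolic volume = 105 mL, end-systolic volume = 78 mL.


SV = EDV - ESV
SV = 105 - 78
SV = 27 mL


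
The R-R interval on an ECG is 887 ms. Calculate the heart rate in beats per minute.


HR = 60 / RR_interval(s)
RR = 887 ms = 0.887 s
HR = 60 / 0.887 = 67.64 bpm


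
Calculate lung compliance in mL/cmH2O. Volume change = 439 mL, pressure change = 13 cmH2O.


C = dV / dP
C = 439 / 13
C = 33.77 mL/cmH2O


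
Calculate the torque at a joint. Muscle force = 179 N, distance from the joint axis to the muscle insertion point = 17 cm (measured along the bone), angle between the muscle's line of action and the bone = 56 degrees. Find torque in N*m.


Torque = F * d * sin(theta)   (moment arm = d*sin(theta))
d = 17 cm = 0.17 m
Torque = 179 * 0.17 * sin(56)
Torque = 25.23 N*m


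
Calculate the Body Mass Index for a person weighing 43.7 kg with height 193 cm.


BMI = weight / height^2
height = 193 cm = 1.93 m
BMI = 43.7 / 1.93^2
BMI = 11.73 kg/m^2


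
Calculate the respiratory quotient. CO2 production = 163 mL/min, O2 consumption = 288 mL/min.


RQ = VCO2 / VO2
RQ = 163 / 288
RQ = 0.566


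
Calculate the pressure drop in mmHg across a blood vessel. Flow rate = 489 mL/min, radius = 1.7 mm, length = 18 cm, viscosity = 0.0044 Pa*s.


dP = 8*mu*L*Q / (pi*r^4)
Q = 489 mL/min = 8.15e-06 m^3/s
dP = 1968.01 Pa = 1968.01 / 133.322 mmHg = 14.76 mmHg


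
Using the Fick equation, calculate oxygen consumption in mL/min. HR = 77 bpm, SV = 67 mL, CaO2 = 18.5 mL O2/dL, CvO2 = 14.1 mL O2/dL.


CO = HR*SV = 77*67/1000 = 5.159 L/min
a-v O2 diff = 18.5 - 14.1 = 4.4 mL/dL
VO2 = CO * (CaO2-CvO2) * 10 dL/L
VO2 = 5.159 * 4.4 * 10
VO2 = 227 mL/min


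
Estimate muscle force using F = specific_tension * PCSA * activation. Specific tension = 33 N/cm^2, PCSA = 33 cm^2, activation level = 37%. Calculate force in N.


F = sigma * PCSA * activation
F = 33 * 33 * 0.37
F = 402.9 N


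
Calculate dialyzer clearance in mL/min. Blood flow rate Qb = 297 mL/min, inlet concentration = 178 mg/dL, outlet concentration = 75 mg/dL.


K = Qb * (Cb_in - Cb_out) / Cb_in
K = 297 * (178 - 75) / 178
K = 171.9 mL/min


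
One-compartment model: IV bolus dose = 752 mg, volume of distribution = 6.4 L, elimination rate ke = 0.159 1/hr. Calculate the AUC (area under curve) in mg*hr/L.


C0 = Dose/Vd = 752/6.4 = 117.5 mg/L
AUC = C0/ke = 117.5/0.159
AUC = 739 mg*hr/L


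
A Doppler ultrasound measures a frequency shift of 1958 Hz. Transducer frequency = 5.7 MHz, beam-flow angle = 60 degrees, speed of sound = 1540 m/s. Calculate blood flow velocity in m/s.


v = fd * c / (2 * f0 * cos(theta))
v = 1958 * 1540 / (2 * 5.7000e+06 * cos(60))
v = 0.529 m/s


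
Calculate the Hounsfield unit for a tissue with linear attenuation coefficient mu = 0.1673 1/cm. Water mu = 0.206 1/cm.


HU = ((mu_tissue - mu_water) / mu_water) * 1000
HU = ((0.1673 - 0.206) / 0.206) * 1000
HU = -187.9


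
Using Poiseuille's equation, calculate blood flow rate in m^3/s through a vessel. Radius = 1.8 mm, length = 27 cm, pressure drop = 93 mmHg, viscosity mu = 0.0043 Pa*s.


Q = pi*r^4*dP / (8*mu*L)
r = 0.0018 m, L = 0.27 m
dP = 93 mmHg = 12398.946 Pa
Q = 4.4025e-05 m^3/s


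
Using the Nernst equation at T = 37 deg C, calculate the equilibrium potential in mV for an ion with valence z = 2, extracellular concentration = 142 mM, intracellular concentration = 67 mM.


E = (RT/(zF)) * ln(C_out/C_in)
T = 37 + 273.15 = 310.15 K
E = (8.314 * 310.15 / (2 * 96485)) * ln(142/67)
E = 10.04 mV


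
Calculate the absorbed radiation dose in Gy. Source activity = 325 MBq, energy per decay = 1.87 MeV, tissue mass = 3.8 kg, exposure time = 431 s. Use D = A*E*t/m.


A = 325 MBq = 3.2500e+08 Bq
E = 1.87 MeV = 2.99574e-13 J
D = A*E*t/m = 3.2500e+08*2.99574e-13*431/3.8
D = 0.01104 Gy


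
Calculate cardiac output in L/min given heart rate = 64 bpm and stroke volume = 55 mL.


CO = HR * SV
CO = 64 * 55 / 1000
CO = 3.52 L/min


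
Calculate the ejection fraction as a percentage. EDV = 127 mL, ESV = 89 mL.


SV = EDV - ESV = 127 - 89 = 38 mL
EF = SV/EDV * 100 = 38/127 * 100
EF = 29.92%


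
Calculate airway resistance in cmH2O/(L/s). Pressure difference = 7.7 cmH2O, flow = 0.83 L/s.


R = dP / flow
R = 7.7 / 0.83
R = 9.277 cmH2O/(L/s)


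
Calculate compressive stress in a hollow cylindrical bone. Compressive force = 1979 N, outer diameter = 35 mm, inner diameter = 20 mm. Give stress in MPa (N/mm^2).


A = pi*(r_o^2 - r_i^2)
r_o = 17.5 mm, r_i = 10 mm
A = 647.953 mm^2
sigma = F/A = 1979 / 647.953
sigma = 3.054 MPa


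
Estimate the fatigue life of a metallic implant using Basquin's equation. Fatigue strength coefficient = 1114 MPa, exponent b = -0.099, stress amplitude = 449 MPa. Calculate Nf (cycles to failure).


sigma_a = sigma_f' * (2Nf)^b
2Nf = (sigma_a/sigma_f')^(1/b)
2Nf = (449/1114)^(1/-0.099)
2Nf = 9688.3765
Nf = 4844


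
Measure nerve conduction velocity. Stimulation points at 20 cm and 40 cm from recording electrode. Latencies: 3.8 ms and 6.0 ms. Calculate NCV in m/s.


Distance = (40 - 20) / 100 = 0.2 m
dt = (6.0 - 3.8) / 1000 = 0.0022 s
NCV = dist / dt = 90.91 m/s


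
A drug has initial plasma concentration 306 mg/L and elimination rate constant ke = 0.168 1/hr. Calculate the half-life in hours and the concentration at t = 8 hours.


t_half = ln(2) / ke = 0.693147 / 0.168 = 4.126 hr
C(t) = C0 * exp(-ke*t) = 306 * exp(-0.168*8)
C(8) = 79.8 mg/L


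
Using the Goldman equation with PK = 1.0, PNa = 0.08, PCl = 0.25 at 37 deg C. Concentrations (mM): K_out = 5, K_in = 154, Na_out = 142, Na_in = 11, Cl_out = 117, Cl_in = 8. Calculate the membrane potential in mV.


Vm = (RT/F)*ln((PK*Ko + PNa*Nao + PCl*Cli)/(PK*Ki + PNa*Nai + PCl*Clo))
Numer = 18.36, Denom = 184.13
Vm = -61.61 mV


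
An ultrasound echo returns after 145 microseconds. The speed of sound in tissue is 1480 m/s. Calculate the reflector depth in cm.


depth = c * t / 2
t = 145 us = 1.4500e-04 s
depth = 1480 * 1.4500e-04 / 2
depth = 0.1073 m = 10.73 cm


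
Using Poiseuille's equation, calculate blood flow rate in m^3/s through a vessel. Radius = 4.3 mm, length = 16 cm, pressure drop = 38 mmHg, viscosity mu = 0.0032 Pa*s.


Q = pi*r^4*dP / (8*mu*L)
r = 0.0043 m, L = 0.16 m
dP = 38 mmHg = 5066.236 Pa
Q = 0.001328 m^3/s


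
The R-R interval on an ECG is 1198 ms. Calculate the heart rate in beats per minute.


HR = 60 / RR_interval(s)
RR = 1198 ms = 1.198 s
HR = 60 / 1.198 = 50.08 bpm


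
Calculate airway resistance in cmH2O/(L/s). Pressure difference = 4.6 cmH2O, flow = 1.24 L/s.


R = dP / flow
R = 4.6 / 1.24
R = 3.71 cmH2O/(L/s)


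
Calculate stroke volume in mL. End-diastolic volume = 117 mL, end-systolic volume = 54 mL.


SV = EDV - ESV
SV = 117 - 54
SV = 63 mL


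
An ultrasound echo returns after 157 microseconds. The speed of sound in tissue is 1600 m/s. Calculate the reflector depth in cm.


depth = c * t / 2
t = 157 us = 1.5700e-04 s
depth = 1600 * 1.5700e-04 / 2
depth = 0.1256 m = 12.56 cm


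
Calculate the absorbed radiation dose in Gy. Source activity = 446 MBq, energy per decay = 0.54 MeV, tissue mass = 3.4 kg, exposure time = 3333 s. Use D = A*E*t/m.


A = 446 MBq = 4.4600e+08 Bq
E = 0.54 MeV = 8.6508e-14 J
D = A*E*t/m = 4.4600e+08*8.6508e-14*3333/3.4
D = 0.03782 Gy


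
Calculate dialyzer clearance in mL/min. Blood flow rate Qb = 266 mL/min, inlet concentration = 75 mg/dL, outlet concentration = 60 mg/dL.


K = Qb * (Cb_in - Cb_out) / Cb_in
K = 266 * (75 - 60) / 75
K = 53.2 mL/min


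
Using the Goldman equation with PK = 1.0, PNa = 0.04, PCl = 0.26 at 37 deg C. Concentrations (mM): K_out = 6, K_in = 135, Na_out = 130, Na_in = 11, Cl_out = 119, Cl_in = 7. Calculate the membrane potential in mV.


Vm = (RT/F)*ln((PK*Ko + PNa*Nao + PCl*Cli)/(PK*Ki + PNa*Nai + PCl*Clo))
Numer = 13.02, Denom = 166.38
Vm = -68.09 mV


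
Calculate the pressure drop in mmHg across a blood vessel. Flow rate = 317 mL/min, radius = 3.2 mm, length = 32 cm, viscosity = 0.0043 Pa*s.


dP = 8*mu*L*Q / (pi*r^4)
Q = 317 mL/min = 5.28333e-06 m^3/s
dP = 176.549 Pa = 176.549 / 133.322 mmHg = 1.324 mmHg


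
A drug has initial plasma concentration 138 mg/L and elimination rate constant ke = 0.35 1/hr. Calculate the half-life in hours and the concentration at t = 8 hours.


t_half = ln(2) / ke = 0.693147 / 0.35 = 1.98 hr
C(t) = C0 * exp(-ke*t) = 138 * exp(-0.35*8)
C(8) = 8.392 mg/L


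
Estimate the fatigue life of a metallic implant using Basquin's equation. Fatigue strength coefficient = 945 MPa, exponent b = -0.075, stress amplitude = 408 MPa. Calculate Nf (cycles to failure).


sigma_a = sigma_f' * (2Nf)^b
2Nf = (sigma_a/sigma_f')^(1/b)
2Nf = (408/945)^(1/-0.075)
2Nf = 73050.289
Nf = 3.653e+04


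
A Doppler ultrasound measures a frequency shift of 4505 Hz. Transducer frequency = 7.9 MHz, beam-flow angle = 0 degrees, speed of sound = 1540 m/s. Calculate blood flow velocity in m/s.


v = fd * c / (2 * f0 * cos(theta))
v = 4505 * 1540 / (2 * 7.9000e+06 * cos(0))
v = 0.4391 m/s


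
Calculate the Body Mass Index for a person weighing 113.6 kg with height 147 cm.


BMI = weight / height^2
height = 147 cm = 1.47 m
BMI = 113.6 / 1.47^2
BMI = 52.57 kg/m^2


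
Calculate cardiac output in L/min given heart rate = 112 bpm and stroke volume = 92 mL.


CO = HR * SV
CO = 112 * 92 / 1000
CO = 10.3 L/min


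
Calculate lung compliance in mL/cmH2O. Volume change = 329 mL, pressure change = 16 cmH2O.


C = dV / dP
C = 329 / 16
C = 20.56 mL/cmH2O


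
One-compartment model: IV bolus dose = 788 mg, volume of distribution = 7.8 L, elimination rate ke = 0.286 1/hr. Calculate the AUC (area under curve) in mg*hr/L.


C0 = Dose/Vd = 788/7.8 = 101.026 mg/L
AUC = C0/ke = 101.026/0.286
AUC = 353.2 mg*hr/L


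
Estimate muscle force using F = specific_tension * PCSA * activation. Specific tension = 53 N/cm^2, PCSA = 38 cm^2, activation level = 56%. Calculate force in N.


F = sigma * PCSA * activation
F = 53 * 38 * 0.56
F = 1128 N


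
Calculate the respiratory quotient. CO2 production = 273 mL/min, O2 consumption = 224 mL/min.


RQ = VCO2 / VO2
RQ = 273 / 224
RQ = 1.219


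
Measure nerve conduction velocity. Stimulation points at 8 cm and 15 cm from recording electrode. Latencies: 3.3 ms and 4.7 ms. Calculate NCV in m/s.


Distance = (15 - 8) / 100 = 0.07 m
dt = (4.7 - 3.3) / 1000 = 0.0014 s
NCV = dist / dt = 50 m/s


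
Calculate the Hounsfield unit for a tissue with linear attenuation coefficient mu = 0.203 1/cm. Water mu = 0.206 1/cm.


HU = ((mu_tissue - mu_water) / mu_water) * 1000
HU = ((0.203 - 0.206) / 0.206) * 1000
HU = -14.56


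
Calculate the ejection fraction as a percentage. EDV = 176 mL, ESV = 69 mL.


SV = EDV - ESV = 176 - 69 = 107 mL
EF = SV/EDV * 100 = 107/176 * 100
EF = 60.8%


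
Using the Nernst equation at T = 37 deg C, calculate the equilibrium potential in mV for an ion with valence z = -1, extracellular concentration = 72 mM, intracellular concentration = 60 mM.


E = (RT/(zF)) * ln(C_out/C_in)
T = 37 + 273.15 = 310.15 K
E = (8.314 * 310.15 / (-1 * 96485)) * ln(72/60)
E = -4.873 mV


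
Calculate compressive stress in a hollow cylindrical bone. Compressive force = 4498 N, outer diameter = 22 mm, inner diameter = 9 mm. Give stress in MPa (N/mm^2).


A = pi*(r_o^2 - r_i^2)
r_o = 11 mm, r_i = 4.5 mm
A = 316.515 mm^2
sigma = F/A = 4498 / 316.515
sigma = 14.21 MPa


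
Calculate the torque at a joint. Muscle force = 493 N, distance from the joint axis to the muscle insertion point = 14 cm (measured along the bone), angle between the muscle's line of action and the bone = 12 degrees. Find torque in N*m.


Torque = F * d * sin(theta)   (moment arm = d*sin(theta))
d = 14 cm = 0.14 m
Torque = 493 * 0.14 * sin(12)
Torque = 14.35 N*m


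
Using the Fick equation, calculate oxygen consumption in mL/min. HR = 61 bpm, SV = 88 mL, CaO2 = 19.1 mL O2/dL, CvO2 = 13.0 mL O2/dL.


CO = HR*SV = 61*88/1000 = 5.368 L/min
a-v O2 diff = 19.1 - 13.0 = 6.1 mL/dL
VO2 = CO * (CaO2-CvO2) * 10 dL/L
VO2 = 5.368 * 6.1 * 10
VO2 = 327.4 mL/min


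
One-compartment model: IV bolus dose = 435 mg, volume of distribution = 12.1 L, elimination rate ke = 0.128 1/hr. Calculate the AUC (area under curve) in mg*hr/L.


C0 = Dose/Vd = 435/12.1 = 35.9504 mg/L
AUC = C0/ke = 35.9504/0.128
AUC = 280.9 mg*hr/L


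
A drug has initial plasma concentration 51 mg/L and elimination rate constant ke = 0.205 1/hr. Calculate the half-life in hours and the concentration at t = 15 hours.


t_half = ln(2) / ke = 0.693147 / 0.205 = 3.381 hr
C(t) = C0 * exp(-ke*t) = 51 * exp(-0.205*15)
C(15) = 2.356 mg/L


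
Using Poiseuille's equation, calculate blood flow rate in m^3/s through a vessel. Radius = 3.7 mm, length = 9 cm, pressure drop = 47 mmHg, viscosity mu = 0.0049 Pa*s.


Q = pi*r^4*dP / (8*mu*L)
r = 0.0037 m, L = 0.09 m
dP = 47 mmHg = 6266.134 Pa
Q = 0.001046 m^3/s


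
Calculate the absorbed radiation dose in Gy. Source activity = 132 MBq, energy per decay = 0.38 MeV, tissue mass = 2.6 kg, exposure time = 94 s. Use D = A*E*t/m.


A = 132 MBq = 1.3200e+08 Bq
E = 0.38 MeV = 6.0876e-14 J
D = A*E*t/m = 1.3200e+08*6.0876e-14*94/2.6
D = 2.9052e-04 Gy


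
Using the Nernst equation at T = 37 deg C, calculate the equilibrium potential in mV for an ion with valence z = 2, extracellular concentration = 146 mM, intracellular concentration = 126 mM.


E = (RT/(zF)) * ln(C_out/C_in)
T = 37 + 273.15 = 310.15 K
E = (8.314 * 310.15 / (2 * 96485)) * ln(146/126)
E = 1.969 mV


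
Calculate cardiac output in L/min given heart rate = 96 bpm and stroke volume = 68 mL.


CO = HR * SV
CO = 96 * 68 / 1000
CO = 6.528 L/min


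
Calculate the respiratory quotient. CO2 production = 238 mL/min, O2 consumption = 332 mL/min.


RQ = VCO2 / VO2
RQ = 238 / 332
RQ = 0.7169


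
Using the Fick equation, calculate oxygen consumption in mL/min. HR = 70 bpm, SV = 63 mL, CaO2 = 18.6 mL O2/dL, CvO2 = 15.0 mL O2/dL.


CO = HR*SV = 70*63/1000 = 4.41 L/min
a-v O2 diff = 18.6 - 15.0 = 3.6 mL/dL
VO2 = CO * (CaO2-CvO2) * 10 dL/L
VO2 = 4.41 * 3.6 * 10
VO2 = 158.8 mL/min


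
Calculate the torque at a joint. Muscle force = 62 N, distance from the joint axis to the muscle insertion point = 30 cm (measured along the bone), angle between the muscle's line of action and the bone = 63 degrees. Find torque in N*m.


Torque = F * d * sin(theta)   (moment arm = d*sin(theta))
d = 30 cm = 0.3 m
Torque = 62 * 0.3 * sin(63)
Torque = 16.57 N*m


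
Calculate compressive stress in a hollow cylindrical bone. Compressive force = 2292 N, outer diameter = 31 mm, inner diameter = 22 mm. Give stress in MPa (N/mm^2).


A = pi*(r_o^2 - r_i^2)
r_o = 15.5 mm, r_i = 11 mm
A = 374.635 mm^2
sigma = F/A = 2292 / 374.635
sigma = 6.118 MPa


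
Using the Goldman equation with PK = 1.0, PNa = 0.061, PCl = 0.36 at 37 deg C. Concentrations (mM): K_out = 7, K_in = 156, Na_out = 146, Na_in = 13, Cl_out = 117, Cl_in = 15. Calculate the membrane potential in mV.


Vm = (RT/F)*ln((PK*Ko + PNa*Nao + PCl*Cli)/(PK*Ki + PNa*Nai + PCl*Clo))
Numer = 21.306, Denom = 198.913
Vm = -59.7 mV


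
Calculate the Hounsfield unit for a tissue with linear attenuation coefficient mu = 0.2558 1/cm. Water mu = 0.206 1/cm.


HU = ((mu_tissue - mu_water) / mu_water) * 1000
HU = ((0.2558 - 0.206) / 0.206) * 1000
HU = 241.7


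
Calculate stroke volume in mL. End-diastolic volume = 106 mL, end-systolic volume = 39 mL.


SV = EDV - ESV
SV = 106 - 39
SV = 67 mL


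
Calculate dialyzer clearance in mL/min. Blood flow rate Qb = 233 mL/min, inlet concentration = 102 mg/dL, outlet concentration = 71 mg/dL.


K = Qb * (Cb_in - Cb_out) / Cb_in
K = 233 * (102 - 71) / 102
K = 70.81 mL/min


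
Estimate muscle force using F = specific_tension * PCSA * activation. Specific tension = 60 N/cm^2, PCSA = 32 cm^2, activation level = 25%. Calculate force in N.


F = sigma * PCSA * activation
F = 60 * 32 * 0.25
F = 480 N


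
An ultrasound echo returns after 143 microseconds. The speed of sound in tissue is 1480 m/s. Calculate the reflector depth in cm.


depth = c * t / 2
t = 143 us = 1.4300e-04 s
depth = 1480 * 1.4300e-04 / 2
depth = 0.10582 m = 10.582 cm


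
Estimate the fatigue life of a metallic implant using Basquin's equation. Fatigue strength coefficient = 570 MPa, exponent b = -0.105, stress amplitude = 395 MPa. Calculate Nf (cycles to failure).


sigma_a = sigma_f' * (2Nf)^b
2Nf = (sigma_a/sigma_f')^(1/b)
2Nf = (395/570)^(1/-0.105)
2Nf = 32.879942
Nf = 16.44


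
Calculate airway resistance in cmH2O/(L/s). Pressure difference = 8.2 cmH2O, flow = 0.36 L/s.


R = dP / flow
R = 8.2 / 0.36
R = 22.78 cmH2O/(L/s)


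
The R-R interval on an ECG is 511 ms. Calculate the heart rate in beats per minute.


HR = 60 / RR_interval(s)
RR = 511 ms = 0.511 s
HR = 60 / 0.511 = 117.4 bpm


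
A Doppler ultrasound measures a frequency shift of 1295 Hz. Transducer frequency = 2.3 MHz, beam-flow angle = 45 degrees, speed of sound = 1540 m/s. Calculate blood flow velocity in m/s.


v = fd * c / (2 * f0 * cos(theta))
v = 1295 * 1540 / (2 * 2.3000e+06 * cos(45))
v = 0.6131 m/s


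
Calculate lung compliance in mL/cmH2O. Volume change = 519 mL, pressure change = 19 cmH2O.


C = dV / dP
C = 519 / 19
C = 27.32 mL/cmH2O


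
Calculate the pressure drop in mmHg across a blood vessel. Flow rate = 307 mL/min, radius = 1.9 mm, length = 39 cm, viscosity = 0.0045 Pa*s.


dP = 8*mu*L*Q / (pi*r^4)
Q = 307 mL/min = 5.11667e-06 m^3/s
dP = 1754.65 Pa = 1754.65 / 133.322 mmHg = 13.16 mmHg


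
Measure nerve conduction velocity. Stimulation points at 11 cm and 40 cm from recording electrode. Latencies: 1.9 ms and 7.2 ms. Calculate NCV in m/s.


Distance = (40 - 11) / 100 = 0.29 m
dt = (7.2 - 1.9) / 1000 = 0.0053 s
NCV = dist / dt = 54.72 m/s


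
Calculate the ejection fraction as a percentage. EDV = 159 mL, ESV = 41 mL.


SV = EDV - ESV = 159 - 41 = 118 mL
EF = SV/EDV * 100 = 118/159 * 100
EF = 74.21%


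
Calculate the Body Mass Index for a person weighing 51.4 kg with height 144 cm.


BMI = weight / height^2
height = 144 cm = 1.44 m
BMI = 51.4 / 1.44^2
BMI = 24.79 kg/m^2


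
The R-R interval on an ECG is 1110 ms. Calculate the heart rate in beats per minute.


HR = 60 / RR_interval(s)
RR = 1110 ms = 1.11 s
HR = 60 / 1.11 = 54.05 bpm


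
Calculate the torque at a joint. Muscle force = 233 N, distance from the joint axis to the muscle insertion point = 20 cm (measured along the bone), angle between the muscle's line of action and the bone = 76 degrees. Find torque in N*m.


Torque = F * d * sin(theta)   (moment arm = d*sin(theta))
d = 20 cm = 0.2 m
Torque = 233 * 0.2 * sin(76)
Torque = 45.22 N*m


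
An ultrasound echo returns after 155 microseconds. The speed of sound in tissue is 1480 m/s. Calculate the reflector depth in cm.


depth = c * t / 2
t = 155 us = 1.5500e-04 s
depth = 1480 * 1.5500e-04 / 2
depth = 0.1147 m = 11.47 cm


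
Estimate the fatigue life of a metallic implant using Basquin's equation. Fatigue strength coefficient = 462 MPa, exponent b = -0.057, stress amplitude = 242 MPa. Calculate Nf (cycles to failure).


sigma_a = sigma_f' * (2Nf)^b
2Nf = (sigma_a/sigma_f')^(1/b)
2Nf = (242/462)^(1/-0.057)
2Nf = 84485.587
Nf = 4.224e+04


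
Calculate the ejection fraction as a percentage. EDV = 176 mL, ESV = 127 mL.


SV = EDV - ESV = 176 - 127 = 49 mL
EF = SV/EDV * 100 = 49/176 * 100
EF = 27.84%


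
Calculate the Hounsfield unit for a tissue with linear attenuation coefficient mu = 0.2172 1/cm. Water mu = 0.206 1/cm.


HU = ((mu_tissue - mu_water) / mu_water) * 1000
HU = ((0.2172 - 0.206) / 0.206) * 1000
HU = 54.37


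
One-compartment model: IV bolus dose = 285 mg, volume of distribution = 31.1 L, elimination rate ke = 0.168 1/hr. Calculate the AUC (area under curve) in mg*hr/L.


C0 = Dose/Vd = 285/31.1 = 9.16399 mg/L
AUC = C0/ke = 9.16399/0.168
AUC = 54.55 mg*hr/L


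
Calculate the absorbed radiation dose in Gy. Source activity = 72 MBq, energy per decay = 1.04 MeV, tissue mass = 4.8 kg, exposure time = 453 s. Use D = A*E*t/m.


A = 72 MBq = 7.2000e+07 Bq
E = 1.04 MeV = 1.66608e-13 J
D = A*E*t/m = 7.2000e+07*1.66608e-13*453/4.8
D = 0.001132 Gy


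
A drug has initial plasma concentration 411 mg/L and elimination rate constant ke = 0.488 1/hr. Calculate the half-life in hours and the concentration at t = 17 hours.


t_half = ln(2) / ke = 0.693147 / 0.488 = 1.42 hr
C(t) = C0 * exp(-ke*t) = 411 * exp(-0.488*17)
C(17) = 0.1025 mg/L


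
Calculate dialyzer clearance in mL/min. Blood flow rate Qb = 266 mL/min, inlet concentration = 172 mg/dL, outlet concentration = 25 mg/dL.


K = Qb * (Cb_in - Cb_out) / Cb_in
K = 266 * (172 - 25) / 172
K = 227.3 mL/min


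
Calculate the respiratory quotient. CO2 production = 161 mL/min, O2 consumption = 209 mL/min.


RQ = VCO2 / VO2
RQ = 161 / 209
RQ = 0.7703


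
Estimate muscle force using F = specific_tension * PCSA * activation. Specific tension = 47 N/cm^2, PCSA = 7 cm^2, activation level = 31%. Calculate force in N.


F = sigma * PCSA * activation
F = 47 * 7 * 0.31
F = 102 N


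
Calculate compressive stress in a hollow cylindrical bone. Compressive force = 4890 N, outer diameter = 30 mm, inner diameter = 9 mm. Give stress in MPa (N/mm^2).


A = pi*(r_o^2 - r_i^2)
r_o = 15 mm, r_i = 4.5 mm
A = 643.241 mm^2
sigma = F/A = 4890 / 643.241
sigma = 7.602 MPa
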